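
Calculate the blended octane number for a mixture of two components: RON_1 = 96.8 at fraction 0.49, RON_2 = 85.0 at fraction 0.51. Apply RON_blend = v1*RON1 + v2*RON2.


Linear blending: RON_blend = sum(vi * RONi)
Contribution 1: 0.49 * 96.8 = 47.432
Contribution 2: 0.51 * 85.0 = 43.35
RON_blend = 47.432 + 43.35 = 90.782

90.782


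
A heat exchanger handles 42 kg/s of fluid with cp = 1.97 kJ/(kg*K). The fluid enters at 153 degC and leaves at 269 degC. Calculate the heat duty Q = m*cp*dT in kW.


Q = m_dot * cp * delta_T
delta_T = 269 - 153 = 116 K
Q = 42 * 1.97 * 116
= 82.74 * 116
= 9597.84 kW

9597.84 kW


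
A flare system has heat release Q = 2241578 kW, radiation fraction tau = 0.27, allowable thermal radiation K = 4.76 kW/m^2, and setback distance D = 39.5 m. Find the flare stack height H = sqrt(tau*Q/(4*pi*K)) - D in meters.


tau*Q/(4*pi*K) = 0.27 * 2241578 / (4 * pi * 4.76) = 10118.1
sqrt(10118.1) = 100.589
H = 100.589 - 39.5 = 61.09

61.09 m


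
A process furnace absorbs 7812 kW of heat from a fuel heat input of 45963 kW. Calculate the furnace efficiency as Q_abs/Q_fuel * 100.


Furnace efficiency = Q_absorbed / Q_fuel * 100
= 7812 / 45963 * 100 = 17.00

17.00 %


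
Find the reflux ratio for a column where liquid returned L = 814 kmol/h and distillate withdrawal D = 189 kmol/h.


Reflux ratio definition: R = L / D (liquid returned / distillate withdrawn)
L = 814 kmol/h, D = 189 kmol/h
R = 814 / 189 = 4.307

4.307


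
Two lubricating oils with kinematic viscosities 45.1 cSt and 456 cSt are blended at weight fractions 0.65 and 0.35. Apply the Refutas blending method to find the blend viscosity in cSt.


Refutas method: VBN_i = 14.534*ln(ln(visc_i + 0.8)) + 10.975, blended linearly by mass fraction; since VBN is linear in VBI_i = ln(ln(visc_i + 0.8)) and the fractions sum to 1, blend VBI directly: visc = exp(exp(VBI_blend)) - 0.8
VBI_1 = ln(ln(45.1 + 0.8)) = 1.34194
VBI_2 = ln(ln(456 + 0.8)) = 1.81226
VBI_blend = 0.65 * 1.34194 + 0.35 * 1.81226 = 1.50655
visc_blend = exp(exp(1.50655)) - 0.8 = 90.23

90.23 cSt


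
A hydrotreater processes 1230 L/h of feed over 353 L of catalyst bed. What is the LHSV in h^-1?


LHSV = volumetric feed rate / catalyst volume
= 1230 L/h / 353 L
= 3.484 h^-1

3.484 h^-1


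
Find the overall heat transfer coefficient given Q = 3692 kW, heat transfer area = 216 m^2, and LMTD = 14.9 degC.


From Q = U*A*LMTD, U = Q / (A * LMTD)
U = 3692 / (216 * 14.9) = 3692 / 3218.4 = 1.147

1.147 kW/(m^2*K)


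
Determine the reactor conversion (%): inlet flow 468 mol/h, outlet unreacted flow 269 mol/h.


X = (F_in - F_out) / F_in * 100
Moles reacted = 468 - 269 = 199
X = 199 / 468 * 100
= 0.4252 * 100
= 42.52 %

42.52 %


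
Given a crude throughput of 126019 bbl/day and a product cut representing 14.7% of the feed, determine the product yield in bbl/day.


Crude throughput = 126019 bbl/day
Fraction yield = 14.7%
yield = throughput * fraction / 100
yield = 126019 * 14.7 / 100 = 18524.793

18524.793 bbl/day


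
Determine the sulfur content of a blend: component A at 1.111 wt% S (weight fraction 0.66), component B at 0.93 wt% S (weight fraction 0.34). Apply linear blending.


Linear sulfur blending: S_blend = x1*S1 + x2*S2
Contribution 1: 0.66 * 1.111 = 0.73326 wt%
Contribution 2: 0.34 * 0.93 = 0.3162 wt%
S_blend = 0.73326 + 0.3162 = 1.04946

1.04946 wt%


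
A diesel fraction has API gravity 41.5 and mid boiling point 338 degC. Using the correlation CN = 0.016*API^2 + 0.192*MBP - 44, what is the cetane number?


CN = 0.016 * 41.5^2 + 0.192 * 338 - 44
CN = 27.556 + 64.896 - 44 = 48.452

48.452


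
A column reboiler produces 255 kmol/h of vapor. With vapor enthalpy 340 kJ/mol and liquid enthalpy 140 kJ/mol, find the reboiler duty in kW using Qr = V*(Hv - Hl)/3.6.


Qr = 255 * (340 - 140) / 3.6 = 255 * 200 / 3.6 = 14170

14170 kW


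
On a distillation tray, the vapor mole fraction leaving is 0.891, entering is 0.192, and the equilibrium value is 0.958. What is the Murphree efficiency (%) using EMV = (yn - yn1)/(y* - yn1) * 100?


Murphree vapor efficiency: EMV = (y_n - y_(n-1)) / (y*_n - y_(n-1)) * 100
EMV = (0.891 - 0.192) / (0.958 - 0.192) * 100 = 0.699 / 0.766 * 100 = 91.25

91.25 %


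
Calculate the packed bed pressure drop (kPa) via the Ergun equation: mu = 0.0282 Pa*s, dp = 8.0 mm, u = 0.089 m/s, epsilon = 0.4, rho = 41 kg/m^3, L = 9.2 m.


dp = 8.0 mm = 0.008 m
Viscous term = 150*0.0282*0.089*(1-0.4)^2 / (0.008^2*0.4^3) = 33088.2
Inertial term = 1.75*41*0.089^2*(1-0.4) / (0.008*0.4^3) = 666.014
dP/L = 33088.2 + 666.014 = 33754.2 Pa/m
dP = 33754.2 * 9.2 / 1000 = 310.5 kPa

310.5 kPa


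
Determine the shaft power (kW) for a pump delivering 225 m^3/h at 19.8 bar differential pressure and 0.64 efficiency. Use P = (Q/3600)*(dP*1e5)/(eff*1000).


Q = 225 / 3600 = 0.0625 m^3/s
P = 0.0625 * (19.8 * 1e5) / 0.64 / 1000 = 193.4

193.4 kW


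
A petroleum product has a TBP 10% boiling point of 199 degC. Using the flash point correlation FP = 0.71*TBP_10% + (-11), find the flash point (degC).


FP = 0.71 * 199 + (-11) = 130.29

130.29 degC


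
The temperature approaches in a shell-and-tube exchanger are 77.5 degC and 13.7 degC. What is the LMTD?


LMTD = (dT1 - dT2) / ln(dT1/dT2)
= (77.5 - 13.7) / ln(77.5 / 13.7) = 63.8 / 1.73288 = 36.82

36.82 degC


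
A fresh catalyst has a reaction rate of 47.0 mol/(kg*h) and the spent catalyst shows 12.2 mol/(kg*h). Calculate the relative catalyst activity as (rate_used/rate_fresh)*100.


Activity (%) = (rate_used / rate_fresh) * 100
rate_used = 12.2, rate_fresh = 47.0
= (12.2 / 47.0) * 100
= 0.2596 * 100 = 25.96

25.96 %


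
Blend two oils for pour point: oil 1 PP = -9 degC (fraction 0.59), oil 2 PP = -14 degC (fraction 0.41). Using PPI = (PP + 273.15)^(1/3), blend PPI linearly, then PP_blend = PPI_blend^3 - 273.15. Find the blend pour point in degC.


PPI_1 = (-9 + 273.15)^(1/3) = 6.416283
PPI_2 = (-14 + 273.15)^(1/3) = 6.375541
PPI_blend = 0.59 * 6.416283 + 0.41 * 6.375541 = 6.399579
PP_blend = 6.399579^3 - 273.15 = 262.0923 - 273.15 = -11.06

-11.06 degC


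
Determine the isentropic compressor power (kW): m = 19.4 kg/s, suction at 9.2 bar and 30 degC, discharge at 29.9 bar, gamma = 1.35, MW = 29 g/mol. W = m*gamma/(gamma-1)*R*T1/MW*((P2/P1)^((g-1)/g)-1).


Isentropic work: W = m*(gamma/(gamma-1))*(R*T1/MW)*((P2/P1)^((gamma-1)/gamma) - 1)
T1 = 30 + 273.15 = 303.15 K
Pressure ratio = 29.9 / 9.2 = 3.25
Exponent = (1.35 - 1)/1.35 = 0.259259
(P2/P1)^exp - 1 = 3.25^0.259259 - 1 = 0.357408
W = 19.4 * 1.35 / 0.35 * 8.314 * 303.15 / 29 * 0.357408 = 2324

2324 kW


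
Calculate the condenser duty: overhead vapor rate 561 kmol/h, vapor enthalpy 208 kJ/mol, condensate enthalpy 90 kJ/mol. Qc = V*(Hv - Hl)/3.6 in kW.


Qc = 561 * (208 - 90) / 3.6 = 561 * 118 / 3.6 = 18390

18390 kW


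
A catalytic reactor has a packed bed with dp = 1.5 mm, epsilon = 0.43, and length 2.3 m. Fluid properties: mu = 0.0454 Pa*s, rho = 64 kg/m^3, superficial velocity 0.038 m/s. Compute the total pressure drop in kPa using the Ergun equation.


dp = 1.5 mm = 0.0015 m
Viscous term = 150*0.0454*0.038*(1-0.43)^2 / (0.0015^2*0.43^3) = 469994
Inertial term = 1.75*64*0.038^2*(1-0.43) / (0.0015*0.43^3) = 772.971
dP/L = 469994 + 772.971 = 470767 Pa/m
dP = 470767 * 2.3 / 1000 = 1083 kPa

1083 kPa


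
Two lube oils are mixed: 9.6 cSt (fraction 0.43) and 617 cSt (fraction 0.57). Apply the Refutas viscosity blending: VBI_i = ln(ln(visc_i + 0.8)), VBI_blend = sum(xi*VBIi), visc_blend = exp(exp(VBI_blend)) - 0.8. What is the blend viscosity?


Refutas method: VBN_i = 14.534*ln(ln(visc_i + 0.8)) + 10.975, blended linearly by mass fraction; since VBN is linear in VBI_i = ln(ln(visc_i + 0.8)) and the fractions sum to 1, blend VBI directly: visc = exp(exp(VBI_blend)) - 0.8
VBI_1 = ln(ln(9.6 + 0.8)) = 0.850922
VBI_2 = ln(ln(617 + 0.8)) = 1.86038
VBI_blend = 0.43 * 0.850922 + 0.57 * 1.86038 = 1.42631
visc_blend = exp(exp(1.42631)) - 0.8 = 63.48

63.48 cSt


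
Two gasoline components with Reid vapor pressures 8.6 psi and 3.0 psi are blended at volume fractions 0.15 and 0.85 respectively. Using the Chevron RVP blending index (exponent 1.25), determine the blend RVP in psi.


Chevron index: RVP_blend = (sum xi*RVPi^1.25)^(1/1.25)
RVP^1.25 terms: 0.15 * 8.6^1.25 + 0.85 * 3.0^1.25 = 5.56508
RVP_blend = 5.56508^(1/1.25) = 3.948

3.948 psi


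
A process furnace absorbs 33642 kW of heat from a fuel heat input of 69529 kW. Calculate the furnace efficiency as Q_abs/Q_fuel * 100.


Furnace efficiency = Q_absorbed / Q_fuel * 100
= 33642 / 69529 * 100 = 48.39

48.39 %


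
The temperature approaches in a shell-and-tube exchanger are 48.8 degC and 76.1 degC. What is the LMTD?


LMTD = (dT1 - dT2) / ln(dT1/dT2)
= (48.8 - 76.1) / ln(48.8 / 76.1) = -27.3 / -0.444318 = 61.44

61.44 degC


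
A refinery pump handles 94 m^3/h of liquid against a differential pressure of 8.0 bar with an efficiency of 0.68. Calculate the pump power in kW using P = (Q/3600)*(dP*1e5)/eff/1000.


Q = 94 / 3600 = 0.0261111 m^3/s
P = 0.0261111 * (8.0 * 1e5) / 0.68 / 1000 = 30.72

30.72 kW


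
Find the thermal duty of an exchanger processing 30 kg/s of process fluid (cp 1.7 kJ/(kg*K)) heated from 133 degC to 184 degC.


Q = m_dot * cp * delta_T
delta_T = 184 - 133 = 51 K
Q = 30 * 1.7 * 51
= 51 * 51
= 2601 kW

2601 kW


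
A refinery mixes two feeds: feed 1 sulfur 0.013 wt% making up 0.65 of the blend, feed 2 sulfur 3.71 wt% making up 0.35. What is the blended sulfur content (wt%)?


Linear sulfur blending: S_blend = x1*S1 + x2*S2
Contribution 1: 0.65 * 0.013 = 0.00845 wt%
Contribution 2: 0.35 * 3.71 = 1.2985 wt%
S_blend = 0.00845 + 1.2985 = 1.30695

1.30695 wt%


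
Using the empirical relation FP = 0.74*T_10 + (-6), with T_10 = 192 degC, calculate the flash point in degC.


FP = 0.74 * 192 + (-6) = 136.08

136.08 degC


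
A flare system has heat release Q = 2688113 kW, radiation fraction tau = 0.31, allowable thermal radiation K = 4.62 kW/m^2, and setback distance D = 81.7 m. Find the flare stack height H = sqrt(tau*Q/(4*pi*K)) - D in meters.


tau*Q/(4*pi*K) = 0.31 * 2688113 / (4 * pi * 4.62) = 14353.5
sqrt(14353.5) = 119.806
H = 119.806 - 81.7 = 38.11

38.11 m


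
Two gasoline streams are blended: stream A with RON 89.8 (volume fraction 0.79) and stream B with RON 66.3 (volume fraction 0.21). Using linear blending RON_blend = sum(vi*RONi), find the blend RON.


Linear blending: RON_blend = sum(vi * RONi)
Contribution 1: 0.79 * 89.8 = 70.942
Contribution 2: 0.21 * 66.3 = 13.923
RON_blend = 70.942 + 13.923 = 84.865

84.865


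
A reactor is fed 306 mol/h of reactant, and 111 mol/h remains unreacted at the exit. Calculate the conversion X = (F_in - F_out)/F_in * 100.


X = (F_in - F_out) / F_in * 100
Moles reacted = 306 - 111 = 195
X = 195 / 306 * 100
= 0.6373 * 100
= 63.73 %

63.73 %


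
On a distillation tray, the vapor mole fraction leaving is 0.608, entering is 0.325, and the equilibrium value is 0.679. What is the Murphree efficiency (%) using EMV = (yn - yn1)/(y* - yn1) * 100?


Murphree vapor efficiency: EMV = (y_n - y_(n-1)) / (y*_n - y_(n-1)) * 100
EMV = (0.608 - 0.325) / (0.679 - 0.325) * 100 = 0.283 / 0.354 * 100 = 79.94

79.94 %


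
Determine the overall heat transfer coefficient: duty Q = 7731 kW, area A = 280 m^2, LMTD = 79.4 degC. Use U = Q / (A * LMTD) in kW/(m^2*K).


From Q = U*A*LMTD, U = Q / (A * LMTD)
U = 7731 / (280 * 79.4) = 7731 / 22232 = 0.3477

0.3477 kW/(m^2*K)


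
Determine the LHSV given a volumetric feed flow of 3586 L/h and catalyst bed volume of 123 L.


LHSV = volumetric feed rate / catalyst volume
= 3586 L/h / 123 L
= 29.15 h^-1

29.15 h^-1


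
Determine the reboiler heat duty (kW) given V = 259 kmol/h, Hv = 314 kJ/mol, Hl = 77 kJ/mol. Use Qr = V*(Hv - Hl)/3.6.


Qr = 259 * (314 - 77) / 3.6 = 259 * 237 / 3.6 = 17050

17050 kW


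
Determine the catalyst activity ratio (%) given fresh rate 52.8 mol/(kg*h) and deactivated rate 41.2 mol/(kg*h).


Activity (%) = (rate_used / rate_fresh) * 100
rate_used = 41.2, rate_fresh = 52.8
= (41.2 / 52.8) * 100
= 0.7803 * 100 = 78.03

78.03 %


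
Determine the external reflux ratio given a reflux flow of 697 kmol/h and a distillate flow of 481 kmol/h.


Reflux ratio definition: R = L / D (liquid returned / distillate withdrawn)
L = 697 kmol/h, D = 481 kmol/h
R = 697 / 481 = 1.449

1.449


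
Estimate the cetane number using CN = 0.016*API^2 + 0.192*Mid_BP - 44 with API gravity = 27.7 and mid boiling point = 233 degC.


CN = 0.016 * 27.7^2 + 0.192 * 233 - 44
CN = 12.27664 + 44.736 - 44 = 13.01264

13.01264


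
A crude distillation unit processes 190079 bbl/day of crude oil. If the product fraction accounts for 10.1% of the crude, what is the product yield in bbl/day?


Crude throughput = 190079 bbl/day
Fraction yield = 10.1%
yield = throughput * fraction / 100
yield = 190079 * 10.1 / 100 = 19197.979

19197.979 bbl/day


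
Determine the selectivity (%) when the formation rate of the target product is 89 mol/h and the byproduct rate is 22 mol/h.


Selectivity = desired / (desired + undesired) * 100
Total products = 89 + 22 = 111 mol/h
S = 89 / 111 * 100
= 0.8018 * 100
= 80.18 %

80.18 %


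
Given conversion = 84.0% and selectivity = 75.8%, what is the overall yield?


Overall yield = conversion (%) * selectivity (%) / 100
Conversion = 84.0%, Selectivity = 75.8%
Y = 84.0 * 75.8 / 100
= 63.672 %

63.672 %


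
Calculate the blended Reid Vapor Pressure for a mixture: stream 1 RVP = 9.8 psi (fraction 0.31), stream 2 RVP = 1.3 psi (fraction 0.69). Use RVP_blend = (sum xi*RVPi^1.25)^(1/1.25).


Chevron index: RVP_blend = (sum xi*RVPi^1.25)^(1/1.25)
RVP^1.25 terms: 0.31 * 9.8^1.25 + 0.69 * 1.3^1.25 = 6.333
RVP_blend = 6.333^(1/1.25) = 4.378

4.378 psi


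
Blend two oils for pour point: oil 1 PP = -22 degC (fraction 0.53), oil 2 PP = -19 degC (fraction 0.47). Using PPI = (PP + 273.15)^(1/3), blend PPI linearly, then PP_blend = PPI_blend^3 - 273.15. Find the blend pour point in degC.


PPI_1 = (-22 + 273.15)^(1/3) = 6.30925
PPI_2 = (-19 + 273.15)^(1/3) = 6.334272
PPI_blend = 0.53 * 6.30925 + 0.47 * 6.334272 = 6.32101
PP_blend = 6.32101^3 - 273.15 = 252.557 - 273.15 = -20.59

-20.59 degC


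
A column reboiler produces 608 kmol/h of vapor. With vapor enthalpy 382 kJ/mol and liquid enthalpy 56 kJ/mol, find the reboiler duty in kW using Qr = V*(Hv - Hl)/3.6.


Qr = 608 * (382 - 56) / 3.6 = 608 * 326 / 3.6 = 55060

55060 kW


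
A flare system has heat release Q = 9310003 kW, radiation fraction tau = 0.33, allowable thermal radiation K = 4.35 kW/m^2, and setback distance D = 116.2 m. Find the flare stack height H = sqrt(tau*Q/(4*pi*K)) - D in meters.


tau*Q/(4*pi*K) = 0.33 * 9310003 / (4 * pi * 4.35) = 56203.7
sqrt(56203.7) = 237.073
H = 237.073 - 116.2 = 120.9

120.9 m


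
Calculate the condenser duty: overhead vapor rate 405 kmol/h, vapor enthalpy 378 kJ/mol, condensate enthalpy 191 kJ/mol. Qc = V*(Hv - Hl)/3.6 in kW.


Qc = 405 * (378 - 191) / 3.6 = 405 * 187 / 3.6 = 21040

21040 kW


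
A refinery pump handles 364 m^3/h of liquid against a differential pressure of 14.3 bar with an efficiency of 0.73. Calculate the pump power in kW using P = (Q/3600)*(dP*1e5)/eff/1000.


Q = 364 / 3600 = 0.101111 m^3/s
P = 0.101111 * (14.3 * 1e5) / 0.73 / 1000 = 198.1

198.1 kW


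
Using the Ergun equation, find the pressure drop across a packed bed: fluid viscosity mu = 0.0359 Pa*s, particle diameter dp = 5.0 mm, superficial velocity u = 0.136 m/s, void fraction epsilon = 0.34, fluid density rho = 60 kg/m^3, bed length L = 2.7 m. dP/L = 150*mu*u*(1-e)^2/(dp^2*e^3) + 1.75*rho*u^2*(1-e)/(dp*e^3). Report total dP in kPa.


dp = 5.0 mm = 0.005 m
Viscous term = 150*0.0359*0.136*(1-0.34)^2 / (0.005^2*0.34^3) = 324665
Inertial term = 1.75*60*0.136^2*(1-0.34) / (0.005*0.34^3) = 6522.35
dP/L = 324665 + 6522.35 = 331187 Pa/m
dP = 331187 * 2.7 / 1000 = 894.2 kPa

894.2 kPa


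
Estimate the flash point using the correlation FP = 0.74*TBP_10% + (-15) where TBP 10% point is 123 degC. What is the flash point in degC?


FP = 0.74 * 123 + (-15) = 76.02

76.02 degC


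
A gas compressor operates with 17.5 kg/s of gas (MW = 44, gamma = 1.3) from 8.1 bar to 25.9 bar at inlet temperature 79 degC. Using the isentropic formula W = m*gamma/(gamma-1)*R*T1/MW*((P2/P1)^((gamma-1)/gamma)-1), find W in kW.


Isentropic work: W = m*(gamma/(gamma-1))*(R*T1/MW)*((P2/P1)^((gamma-1)/gamma) - 1)
T1 = 79 + 273.15 = 352.15 K
Pressure ratio = 25.9 / 8.1 = 3.19753
Exponent = (1.3 - 1)/1.3 = 0.230769
(P2/P1)^exp - 1 = 3.19753^0.230769 - 1 = 0.307662
W = 17.5 * 1.3 / 0.3 * 8.314 * 352.15 / 44 * 0.307662 = 1552

1552 kW


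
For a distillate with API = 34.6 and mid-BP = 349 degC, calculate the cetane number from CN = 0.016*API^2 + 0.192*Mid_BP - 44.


CN = 0.016 * 34.6^2 + 0.192 * 349 - 44
CN = 19.15456 + 67.008 - 44 = 42.16256

42.16256


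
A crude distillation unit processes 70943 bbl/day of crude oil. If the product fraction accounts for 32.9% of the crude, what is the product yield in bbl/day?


Crude throughput = 70943 bbl/day
Fraction yield = 32.9%
yield = throughput * fraction / 100
yield = 70943 * 32.9 / 100 = 23340.247

23340.247 bbl/day


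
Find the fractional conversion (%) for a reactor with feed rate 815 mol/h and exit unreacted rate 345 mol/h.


X = (F_in - F_out) / F_in * 100
Moles reacted = 815 - 345 = 470
X = 470 / 815 * 100
= 0.5767 * 100
= 57.67 %

57.67 %


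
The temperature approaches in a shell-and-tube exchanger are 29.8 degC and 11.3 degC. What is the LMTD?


LMTD = (dT1 - dT2) / ln(dT1/dT2)
= (29.8 - 11.3) / ln(29.8 / 11.3) = 18.5 / 0.969706 = 19.08

19.08 degC


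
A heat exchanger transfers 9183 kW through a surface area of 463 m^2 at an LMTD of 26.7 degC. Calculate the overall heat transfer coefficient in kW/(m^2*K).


From Q = U*A*LMTD, U = Q / (A * LMTD)
U = 9183 / (463 * 26.7) = 9183 / 12362.1 = 0.7428

0.7428 kW/(m^2*K)


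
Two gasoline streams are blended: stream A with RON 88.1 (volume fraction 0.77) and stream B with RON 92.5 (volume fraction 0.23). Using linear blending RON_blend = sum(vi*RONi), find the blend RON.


Linear blending: RON_blend = sum(vi * RONi)
Contribution 1: 0.77 * 88.1 = 67.837
Contribution 2: 0.23 * 92.5 = 21.275
RON_blend = 67.837 + 21.275 = 89.112

89.112


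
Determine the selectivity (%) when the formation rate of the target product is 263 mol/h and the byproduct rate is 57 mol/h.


Selectivity = desired / (desired + undesired) * 100
Total products = 263 + 57 = 320 mol/h
S = 263 / 320 * 100
= 0.8219 * 100
= 82.19 %

82.19 %


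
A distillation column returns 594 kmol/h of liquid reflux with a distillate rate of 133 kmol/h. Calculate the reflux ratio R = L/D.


Reflux ratio definition: R = L / D (liquid returned / distillate withdrawn)
L = 594 kmol/h, D = 133 kmol/h
R = 594 / 133 = 4.466

4.466


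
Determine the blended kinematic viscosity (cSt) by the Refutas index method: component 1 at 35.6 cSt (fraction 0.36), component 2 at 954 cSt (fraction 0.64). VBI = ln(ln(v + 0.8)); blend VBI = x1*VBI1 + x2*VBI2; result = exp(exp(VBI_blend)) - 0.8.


Refutas method: VBN_i = 14.534*ln(ln(visc_i + 0.8)) + 10.975, blended linearly by mass fraction; since VBN is linear in VBI_i = ln(ln(visc_i + 0.8)) and the fractions sum to 1, blend VBI directly: visc = exp(exp(VBI_blend)) - 0.8
VBI_1 = ln(ln(35.6 + 0.8)) = 1.27942
VBI_2 = ln(ln(954 + 0.8)) = 1.92593
VBI_blend = 0.36 * 1.27942 + 0.64 * 1.92593 = 1.69319
visc_blend = exp(exp(1.69319)) - 0.8 = 228.9

228.9 cSt


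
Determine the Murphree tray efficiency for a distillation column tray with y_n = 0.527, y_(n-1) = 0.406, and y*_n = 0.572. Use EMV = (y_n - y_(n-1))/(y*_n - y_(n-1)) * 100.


Murphree vapor efficiency: EMV = (y_n - y_(n-1)) / (y*_n - y_(n-1)) * 100
EMV = (0.527 - 0.406) / (0.572 - 0.406) * 100 = 0.121 / 0.166 * 100 = 72.89

72.89 %


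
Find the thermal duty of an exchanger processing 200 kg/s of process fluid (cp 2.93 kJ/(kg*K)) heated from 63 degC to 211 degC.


Q = m_dot * cp * delta_T
delta_T = 211 - 63 = 148 K
Q = 200 * 2.93 * 148
= 586 * 148
= 86728 kW

86728 kW


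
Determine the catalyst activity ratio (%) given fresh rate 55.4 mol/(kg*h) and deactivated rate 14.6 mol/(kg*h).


Activity (%) = (rate_used / rate_fresh) * 100
rate_used = 14.6, rate_fresh = 55.4
= (14.6 / 55.4) * 100
= 0.2635 * 100 = 26.35

26.35 %


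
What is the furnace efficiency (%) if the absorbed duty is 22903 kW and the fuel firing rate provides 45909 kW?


Furnace efficiency = Q_absorbed / Q_fuel * 100
= 22903 / 45909 * 100 = 49.89

49.89 %


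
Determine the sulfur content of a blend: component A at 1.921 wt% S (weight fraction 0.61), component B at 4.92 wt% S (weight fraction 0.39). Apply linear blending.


Linear sulfur blending: S_blend = x1*S1 + x2*S2
Contribution 1: 0.61 * 1.921 = 1.17181 wt%
Contribution 2: 0.39 * 4.92 = 1.9188 wt%
S_blend = 1.17181 + 1.9188 = 3.09061

3.09061 wt%


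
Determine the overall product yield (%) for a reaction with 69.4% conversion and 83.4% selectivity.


Overall yield = conversion (%) * selectivity (%) / 100
Conversion = 69.4%, Selectivity = 83.4%
Y = 69.4 * 83.4 / 100
= 57.8796 %

57.8796 %


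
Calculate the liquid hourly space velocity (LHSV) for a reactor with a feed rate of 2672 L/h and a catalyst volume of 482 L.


LHSV = volumetric feed rate / catalyst volume
= 2672 L/h / 482 L
= 5.544 h^-1

5.544 h^-1


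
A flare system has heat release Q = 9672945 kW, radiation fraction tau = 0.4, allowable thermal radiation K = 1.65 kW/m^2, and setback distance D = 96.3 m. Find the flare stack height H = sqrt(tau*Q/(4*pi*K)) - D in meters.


tau*Q/(4*pi*K) = 0.4 * 9672945 / (4 * pi * 1.65) = 186606
sqrt(186606) = 431.979
H = 431.979 - 96.3 = 335.7

335.7 m


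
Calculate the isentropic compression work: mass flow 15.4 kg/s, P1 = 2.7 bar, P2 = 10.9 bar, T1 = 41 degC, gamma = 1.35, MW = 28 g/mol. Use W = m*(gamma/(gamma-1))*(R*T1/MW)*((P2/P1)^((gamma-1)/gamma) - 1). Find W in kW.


Isentropic work: W = m*(gamma/(gamma-1))*(R*T1/MW)*((P2/P1)^((gamma-1)/gamma) - 1)
T1 = 41 + 273.15 = 314.15 K
Pressure ratio = 10.9 / 2.7 = 4.03704
Exponent = (1.35 - 1)/1.35 = 0.259259
(P2/P1)^exp - 1 = 4.03704^0.259259 - 1 = 0.43591
W = 15.4 * 1.35 / 0.35 * 8.314 * 314.15 / 28 * 0.43591 = 2415

2415 kW


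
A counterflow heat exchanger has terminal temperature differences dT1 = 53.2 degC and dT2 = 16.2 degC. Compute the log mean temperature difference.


LMTD = (dT1 - dT2) / ln(dT1/dT2)
= (53.2 - 16.2) / ln(53.2 / 16.2) = 37 / 1.18905 = 31.12

31.12 degC


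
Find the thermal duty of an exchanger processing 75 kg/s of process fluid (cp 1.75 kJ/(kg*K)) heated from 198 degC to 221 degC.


Q = m_dot * cp * delta_T
delta_T = 221 - 198 = 23 K
Q = 75 * 1.75 * 23
= 131.25 * 23
= 3018.75 kW

3018.75 kW


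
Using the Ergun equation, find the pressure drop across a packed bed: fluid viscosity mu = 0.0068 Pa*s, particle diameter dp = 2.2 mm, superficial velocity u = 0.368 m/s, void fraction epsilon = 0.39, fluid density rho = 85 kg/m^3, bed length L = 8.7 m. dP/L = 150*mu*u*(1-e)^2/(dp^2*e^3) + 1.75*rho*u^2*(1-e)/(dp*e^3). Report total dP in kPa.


dp = 2.2 mm = 0.0022 m
Viscous term = 150*0.0068*0.368*(1-0.39)^2 / (0.0022^2*0.39^3) = 486484
Inertial term = 1.75*85*0.368^2*(1-0.39) / (0.0022*0.39^3) = 94159.9
dP/L = 486484 + 94159.9 = 580644 Pa/m
dP = 580644 * 8.7 / 1000 = 5052 kPa

5052 kPa


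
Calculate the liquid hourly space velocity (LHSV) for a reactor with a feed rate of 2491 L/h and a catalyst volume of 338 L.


LHSV = volumetric feed rate / catalyst volume
= 2491 L/h / 338 L
= 7.370 h^-1

7.370 h^-1


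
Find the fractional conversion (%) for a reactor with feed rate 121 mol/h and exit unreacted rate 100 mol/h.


X = (F_in - F_out) / F_in * 100
Moles reacted = 121 - 100 = 21
X = 21 / 121 * 100
= 0.1736 * 100
= 17.36 %

17.36 %


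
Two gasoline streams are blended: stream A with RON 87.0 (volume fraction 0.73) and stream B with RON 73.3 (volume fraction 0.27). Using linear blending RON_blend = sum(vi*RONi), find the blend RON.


Linear blending: RON_blend = sum(vi * RONi)
Contribution 1: 0.73 * 87.0 = 63.51
Contribution 2: 0.27 * 73.3 = 19.791
RON_blend = 63.51 + 19.791 = 83.301

83.301


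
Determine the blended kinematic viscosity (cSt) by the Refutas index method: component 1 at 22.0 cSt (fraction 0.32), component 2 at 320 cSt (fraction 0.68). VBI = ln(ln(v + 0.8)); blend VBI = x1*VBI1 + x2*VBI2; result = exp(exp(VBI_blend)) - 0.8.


Refutas method: VBN_i = 14.534*ln(ln(visc_i + 0.8)) + 10.975, blended linearly by mass fraction; since VBN is linear in VBI_i = ln(ln(visc_i + 0.8)) and the fractions sum to 1, blend VBI directly: visc = exp(exp(VBI_blend)) - 0.8
VBI_1 = ln(ln(22.0 + 0.8)) = 1.14
VBI_2 = ln(ln(320 + 0.8)) = 1.75281
VBI_blend = 0.32 * 1.14 + 0.68 * 1.75281 = 1.55671
visc_blend = exp(exp(1.55671)) - 0.8 = 114.0

114.0 cSt


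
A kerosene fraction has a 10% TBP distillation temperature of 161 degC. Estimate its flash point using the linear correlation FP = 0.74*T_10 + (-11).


FP = 0.74 * 161 + (-11) = 108.14

108.14 degC


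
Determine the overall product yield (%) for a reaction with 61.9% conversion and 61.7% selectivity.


Overall yield = conversion (%) * selectivity (%) / 100
Conversion = 61.9%, Selectivity = 61.7%
Y = 61.9 * 61.7 / 100
= 38.1923 %

38.1923 %


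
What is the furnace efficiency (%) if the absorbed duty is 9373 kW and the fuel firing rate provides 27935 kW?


Furnace efficiency = Q_absorbed / Q_fuel * 100
= 9373 / 27935 * 100 = 33.55

33.55 %


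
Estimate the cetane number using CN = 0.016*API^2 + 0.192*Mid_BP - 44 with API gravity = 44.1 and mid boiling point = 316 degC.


CN = 0.016 * 44.1^2 + 0.192 * 316 - 44
CN = 31.11696 + 60.672 - 44 = 47.78896

47.78896


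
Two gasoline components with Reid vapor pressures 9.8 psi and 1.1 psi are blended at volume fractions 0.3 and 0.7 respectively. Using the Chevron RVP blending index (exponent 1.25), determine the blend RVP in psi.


Chevron index: RVP_blend = (sum xi*RVPi^1.25)^(1/1.25)
RVP^1.25 terms: 0.3 * 9.8^1.25 + 0.7 * 1.1^1.25 = 5.99037
RVP_blend = 5.99037^(1/1.25) = 4.188

4.188 psi


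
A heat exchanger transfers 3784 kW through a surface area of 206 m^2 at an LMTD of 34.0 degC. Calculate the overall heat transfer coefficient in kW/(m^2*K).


From Q = U*A*LMTD, U = Q / (A * LMTD)
U = 3784 / (206 * 34.0) = 3784 / 7004 = 0.5403

0.5403 kW/(m^2*K)


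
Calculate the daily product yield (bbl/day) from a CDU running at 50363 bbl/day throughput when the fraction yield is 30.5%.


Crude throughput = 50363 bbl/day
Fraction yield = 30.5%
yield = throughput * fraction / 100
yield = 50363 * 30.5 / 100 = 15360.715

15360.715 bbl/day


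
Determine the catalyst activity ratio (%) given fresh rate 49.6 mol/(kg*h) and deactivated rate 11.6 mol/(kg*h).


Activity (%) = (rate_used / rate_fresh) * 100
rate_used = 11.6, rate_fresh = 49.6
= (11.6 / 49.6) * 100
= 0.2339 * 100 = 23.39

23.39 %


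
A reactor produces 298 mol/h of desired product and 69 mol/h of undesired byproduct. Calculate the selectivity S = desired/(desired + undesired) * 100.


Selectivity = desired / (desired + undesired) * 100
Total products = 298 + 69 = 367 mol/h
S = 298 / 367 * 100
= 0.8120 * 100
= 81.20 %

81.20 %


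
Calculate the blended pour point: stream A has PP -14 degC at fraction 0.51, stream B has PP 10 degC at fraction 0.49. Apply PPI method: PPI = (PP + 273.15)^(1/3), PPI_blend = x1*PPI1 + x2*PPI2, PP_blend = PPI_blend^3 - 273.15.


PPI_1 = (-14 + 273.15)^(1/3) = 6.375541
PPI_2 = (10 + 273.15)^(1/3) = 6.566574
PPI_blend = 0.51 * 6.375541 + 0.49 * 6.566574 = 6.469147
PP_blend = 6.469147^3 - 273.15 = 270.7329 - 273.15 = -2.42

-2.42 degC


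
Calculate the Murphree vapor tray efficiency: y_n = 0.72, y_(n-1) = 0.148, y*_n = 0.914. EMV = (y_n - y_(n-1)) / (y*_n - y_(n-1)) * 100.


Murphree vapor efficiency: EMV = (y_n - y_(n-1)) / (y*_n - y_(n-1)) * 100
EMV = (0.72 - 0.148) / (0.914 - 0.148) * 100 = 0.572 / 0.766 * 100 = 74.67

74.67 %


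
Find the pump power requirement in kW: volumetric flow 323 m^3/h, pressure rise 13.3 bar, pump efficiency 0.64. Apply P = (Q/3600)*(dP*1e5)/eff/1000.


Q = 323 / 3600 = 0.0897222 m^3/s
P = 0.0897222 * (13.3 * 1e5) / 0.64 / 1000 = 186.5

186.5 kW


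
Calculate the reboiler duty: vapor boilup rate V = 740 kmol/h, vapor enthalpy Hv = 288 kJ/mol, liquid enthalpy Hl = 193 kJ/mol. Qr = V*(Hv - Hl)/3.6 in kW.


Qr = 740 * (288 - 193) / 3.6 = 740 * 95 / 3.6 = 19530

19530 kW


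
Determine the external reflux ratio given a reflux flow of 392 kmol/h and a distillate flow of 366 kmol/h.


Reflux ratio definition: R = L / D (liquid returned / distillate withdrawn)
L = 392 kmol/h, D = 366 kmol/h
R = 392 / 366 = 1.071

1.071


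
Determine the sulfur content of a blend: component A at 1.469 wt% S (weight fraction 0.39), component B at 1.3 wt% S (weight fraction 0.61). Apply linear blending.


Linear sulfur blending: S_blend = x1*S1 + x2*S2
Contribution 1: 0.39 * 1.469 = 0.57291 wt%
Contribution 2: 0.61 * 1.3 = 0.793 wt%
S_blend = 0.57291 + 0.793 = 1.36591

1.36591 wt%


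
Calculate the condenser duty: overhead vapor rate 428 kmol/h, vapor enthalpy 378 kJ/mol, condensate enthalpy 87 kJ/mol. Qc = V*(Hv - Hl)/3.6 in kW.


Qc = 428 * (378 - 87) / 3.6 = 428 * 291 / 3.6 = 34600

34600 kW


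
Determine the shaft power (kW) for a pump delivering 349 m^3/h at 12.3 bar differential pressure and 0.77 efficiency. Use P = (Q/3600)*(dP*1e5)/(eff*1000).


Q = 349 / 3600 = 0.0969444 m^3/s
P = 0.0969444 * (12.3 * 1e5) / 0.77 / 1000 = 154.9

154.9 kW


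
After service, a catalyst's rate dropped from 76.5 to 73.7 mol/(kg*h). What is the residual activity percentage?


Activity (%) = (rate_used / rate_fresh) * 100
rate_used = 73.7, rate_fresh = 76.5
= (73.7 / 76.5) * 100
= 0.9634 * 100 = 96.34

96.34 %


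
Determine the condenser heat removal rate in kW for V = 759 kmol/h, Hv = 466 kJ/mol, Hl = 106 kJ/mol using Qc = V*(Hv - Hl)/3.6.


Qc = 759 * (466 - 106) / 3.6 = 759 * 360 / 3.6 = 75900

75900 kW


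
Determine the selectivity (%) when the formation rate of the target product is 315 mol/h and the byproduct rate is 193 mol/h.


Selectivity = desired / (desired + undesired) * 100
Total products = 315 + 193 = 508 mol/h
S = 315 / 508 * 100
= 0.6201 * 100
= 62.01 %

62.01 %


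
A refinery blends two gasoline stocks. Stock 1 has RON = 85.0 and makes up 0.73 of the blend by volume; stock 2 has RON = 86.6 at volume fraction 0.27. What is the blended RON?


Linear blending: RON_blend = sum(vi * RONi)
Contribution 1: 0.73 * 85.0 = 62.05
Contribution 2: 0.27 * 86.6 = 23.382
RON_blend = 62.05 + 23.382 = 85.432

85.432


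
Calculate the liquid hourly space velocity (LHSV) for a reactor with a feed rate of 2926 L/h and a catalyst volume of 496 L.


LHSV = volumetric feed rate / catalyst volume
= 2926 L/h / 496 L
= 5.899 h^-1

5.899 h^-1


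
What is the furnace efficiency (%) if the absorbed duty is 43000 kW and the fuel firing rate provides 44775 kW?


Furnace efficiency = Q_absorbed / Q_fuel * 100
= 43000 / 44775 * 100 = 96.04

96.04 %


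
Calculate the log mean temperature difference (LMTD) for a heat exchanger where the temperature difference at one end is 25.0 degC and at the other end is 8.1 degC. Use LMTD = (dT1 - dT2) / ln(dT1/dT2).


LMTD = (dT1 - dT2) / ln(dT1/dT2)
= (25.0 - 8.1) / ln(25.0 / 8.1) = 16.9 / 1.12701 = 15.00

15.00 degC


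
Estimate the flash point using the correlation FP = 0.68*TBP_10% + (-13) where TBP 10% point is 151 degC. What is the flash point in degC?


FP = 0.68 * 151 + (-13) = 89.68

89.68 degC


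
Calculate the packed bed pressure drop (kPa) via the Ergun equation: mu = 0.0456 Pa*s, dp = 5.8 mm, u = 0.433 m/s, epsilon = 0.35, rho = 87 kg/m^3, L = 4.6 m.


dp = 5.8 mm = 0.0058 m
Viscous term = 150*0.0456*0.433*(1-0.35)^2 / (0.0058^2*0.35^3) = 867582
Inertial term = 1.75*87*0.433^2*(1-0.35) / (0.0058*0.35^3) = 74613
dP/L = 867582 + 74613 = 942195 Pa/m
dP = 942195 * 4.6 / 1000 = 4334 kPa

4334 kPa


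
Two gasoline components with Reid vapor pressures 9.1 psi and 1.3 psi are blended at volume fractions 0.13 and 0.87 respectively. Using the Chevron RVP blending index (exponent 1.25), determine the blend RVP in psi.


Chevron index: RVP_blend = (sum xi*RVPi^1.25)^(1/1.25)
RVP^1.25 terms: 0.13 * 9.1^1.25 + 0.87 * 1.3^1.25 = 3.26235
RVP_blend = 3.26235^(1/1.25) = 2.575

2.575 psi


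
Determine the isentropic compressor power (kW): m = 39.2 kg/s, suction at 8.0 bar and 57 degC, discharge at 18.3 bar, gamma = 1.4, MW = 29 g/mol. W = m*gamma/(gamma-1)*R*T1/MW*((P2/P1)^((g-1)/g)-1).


Isentropic work: W = m*(gamma/(gamma-1))*(R*T1/MW)*((P2/P1)^((gamma-1)/gamma) - 1)
T1 = 57 + 273.15 = 330.15 K
Pressure ratio = 18.3 / 8.0 = 2.2875
Exponent = (1.4 - 1)/1.4 = 0.285714
(P2/P1)^exp - 1 = 2.2875^0.285714 - 1 = 0.266702
W = 39.2 * 1.4 / 0.4 * 8.314 * 330.15 / 29 * 0.266702 = 3463

3463 kW


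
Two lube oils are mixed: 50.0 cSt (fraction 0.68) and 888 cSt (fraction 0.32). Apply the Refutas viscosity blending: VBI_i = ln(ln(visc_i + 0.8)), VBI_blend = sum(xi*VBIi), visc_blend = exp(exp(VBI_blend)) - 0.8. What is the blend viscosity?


Refutas method: VBN_i = 14.534*ln(ln(visc_i + 0.8)) + 10.975, blended linearly by mass fraction; since VBN is linear in VBI_i = ln(ln(visc_i + 0.8)) and the fractions sum to 1, blend VBI directly: visc = exp(exp(VBI_blend)) - 0.8
VBI_1 = ln(ln(50.0 + 0.8)) = 1.3681
VBI_2 = ln(ln(888 + 0.8)) = 1.91543
VBI_blend = 0.68 * 1.3681 + 0.32 * 1.91543 = 1.54325
visc_blend = exp(exp(1.54325)) - 0.8 = 106.9

106.9 cSt


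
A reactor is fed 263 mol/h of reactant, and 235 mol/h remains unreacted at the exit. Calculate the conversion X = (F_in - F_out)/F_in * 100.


X = (F_in - F_out) / F_in * 100
Moles reacted = 263 - 235 = 28
X = 28 / 263 * 100
= 0.1065 * 100
= 10.65 %

10.65 %


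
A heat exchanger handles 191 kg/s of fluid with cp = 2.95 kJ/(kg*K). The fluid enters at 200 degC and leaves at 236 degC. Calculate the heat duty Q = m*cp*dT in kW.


Q = m_dot * cp * delta_T
delta_T = 236 - 200 = 36 K
Q = 191 * 2.95 * 36
= 563.45 * 36
= 20284.2 kW

20284.2 kW


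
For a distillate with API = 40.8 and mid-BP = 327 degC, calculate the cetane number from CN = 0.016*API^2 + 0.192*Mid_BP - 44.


CN = 0.016 * 40.8^2 + 0.192 * 327 - 44
CN = 26.63424 + 62.784 - 44 = 45.41824

45.41824


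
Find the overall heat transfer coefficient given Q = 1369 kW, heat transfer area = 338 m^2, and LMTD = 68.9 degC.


From Q = U*A*LMTD, U = Q / (A * LMTD)
U = 1369 / (338 * 68.9) = 1369 / 23288.2 = 0.05879

0.05879 kW/(m^2*K)


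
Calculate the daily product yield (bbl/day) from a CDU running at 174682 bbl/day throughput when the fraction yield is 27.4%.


Crude throughput = 174682 bbl/day
Fraction yield = 27.4%
yield = throughput * fraction / 100
yield = 174682 * 27.4 / 100 = 47862.868

47862.868 bbl/day


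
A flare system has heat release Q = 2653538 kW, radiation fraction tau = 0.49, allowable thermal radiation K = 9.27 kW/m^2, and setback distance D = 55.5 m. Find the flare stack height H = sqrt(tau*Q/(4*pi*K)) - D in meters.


tau*Q/(4*pi*K) = 0.49 * 2653538 / (4 * pi * 9.27) = 11161.7
sqrt(11161.7) = 105.649
H = 105.649 - 55.5 = 50.15

50.15 m


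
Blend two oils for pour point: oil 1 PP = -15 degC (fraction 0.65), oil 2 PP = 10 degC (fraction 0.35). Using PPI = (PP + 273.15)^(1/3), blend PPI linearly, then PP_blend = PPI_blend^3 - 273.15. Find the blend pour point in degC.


PPI_1 = (-15 + 273.15)^(1/3) = 6.36733
PPI_2 = (10 + 273.15)^(1/3) = 6.566574
PPI_blend = 0.65 * 6.36733 + 0.35 * 6.566574 = 6.437065
PP_blend = 6.437065^3 - 273.15 = 266.725 - 273.15 = -6.42

-6.42 degC


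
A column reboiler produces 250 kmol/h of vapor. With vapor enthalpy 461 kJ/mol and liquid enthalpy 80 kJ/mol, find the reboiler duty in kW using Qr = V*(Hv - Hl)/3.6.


Qr = 250 * (461 - 80) / 3.6 = 250 * 381 / 3.6 = 26460

26460 kW


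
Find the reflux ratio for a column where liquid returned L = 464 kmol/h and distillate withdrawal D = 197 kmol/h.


Reflux ratio definition: R = L / D (liquid returned / distillate withdrawn)
L = 464 kmol/h, D = 197 kmol/h
R = 464 / 197 = 2.355

2.355


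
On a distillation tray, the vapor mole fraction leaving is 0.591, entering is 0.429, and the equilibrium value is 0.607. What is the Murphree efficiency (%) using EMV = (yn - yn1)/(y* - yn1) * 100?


Murphree vapor efficiency: EMV = (y_n - y_(n-1)) / (y*_n - y_(n-1)) * 100
EMV = (0.591 - 0.429) / (0.607 - 0.429) * 100 = 0.162 / 0.178 * 100 = 91.01

91.01 %


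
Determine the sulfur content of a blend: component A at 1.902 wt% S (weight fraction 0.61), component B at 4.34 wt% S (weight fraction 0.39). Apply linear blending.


Linear sulfur blending: S_blend = x1*S1 + x2*S2
Contribution 1: 0.61 * 1.902 = 1.16022 wt%
Contribution 2: 0.39 * 4.34 = 1.6926 wt%
S_blend = 1.16022 + 1.6926 = 2.85282

2.85282 wt%


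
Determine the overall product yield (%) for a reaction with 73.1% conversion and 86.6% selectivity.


Overall yield = conversion (%) * selectivity (%) / 100
Conversion = 73.1%, Selectivity = 86.6%
Y = 73.1 * 86.6 / 100
= 63.3046 %

63.3046 %


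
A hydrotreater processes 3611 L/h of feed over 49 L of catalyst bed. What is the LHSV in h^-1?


LHSV = volumetric feed rate / catalyst volume
= 3611 L/h / 49 L
= 73.69 h^-1

73.69 h^-1


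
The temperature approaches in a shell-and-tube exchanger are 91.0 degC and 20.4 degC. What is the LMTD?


LMTD = (dT1 - dT2) / ln(dT1/dT2)
= (91.0 - 20.4) / ln(91.0 / 20.4) = 70.6 / 1.49532 = 47.21

47.21 degC


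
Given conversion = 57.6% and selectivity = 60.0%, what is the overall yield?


Overall yield = conversion (%) * selectivity (%) / 100
Conversion = 57.6%, Selectivity = 60.0%
Y = 57.6 * 60.0 / 100
= 34.56 %

34.56 %


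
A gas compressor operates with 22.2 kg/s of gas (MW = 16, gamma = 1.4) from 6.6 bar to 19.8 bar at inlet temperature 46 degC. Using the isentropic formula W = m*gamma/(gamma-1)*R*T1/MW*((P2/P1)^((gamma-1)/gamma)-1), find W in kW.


Isentropic work: W = m*(gamma/(gamma-1))*(R*T1/MW)*((P2/P1)^((gamma-1)/gamma) - 1)
T1 = 46 + 273.15 = 319.15 K
Pressure ratio = 19.8 / 6.6 = 3
Exponent = (1.4 - 1)/1.4 = 0.285714
(P2/P1)^exp - 1 = 3^0.285714 - 1 = 0.368738
W = 22.2 * 1.4 / 0.4 * 8.314 * 319.15 / 16 * 0.368738 = 4751

4751 kW


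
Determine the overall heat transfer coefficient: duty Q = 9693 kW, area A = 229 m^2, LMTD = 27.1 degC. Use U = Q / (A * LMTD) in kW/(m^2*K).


From Q = U*A*LMTD, U = Q / (A * LMTD)
U = 9693 / (229 * 27.1) = 9693 / 6205.9 = 1.562

1.562 kW/(m^2*K)


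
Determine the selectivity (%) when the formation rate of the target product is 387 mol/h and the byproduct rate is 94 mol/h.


Selectivity = desired / (desired + undesired) * 100
Total products = 387 + 94 = 481 mol/h
S = 387 / 481 * 100
= 0.8046 * 100
= 80.46 %

80.46 %


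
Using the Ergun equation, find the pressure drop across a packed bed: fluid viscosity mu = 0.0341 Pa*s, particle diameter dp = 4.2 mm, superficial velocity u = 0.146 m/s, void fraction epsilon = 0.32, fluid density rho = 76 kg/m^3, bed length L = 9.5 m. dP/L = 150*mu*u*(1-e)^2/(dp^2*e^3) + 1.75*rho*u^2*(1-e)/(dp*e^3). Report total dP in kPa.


dp = 4.2 mm = 0.0042 m
Viscous term = 150*0.0341*0.146*(1-0.32)^2 / (0.0042^2*0.32^3) = 597404
Inertial term = 1.75*76*0.146^2*(1-0.32) / (0.0042*0.32^3) = 14007.7
dP/L = 597404 + 14007.7 = 611412 Pa/m
dP = 611412 * 9.5 / 1000 = 5808 kPa

5808 kPa


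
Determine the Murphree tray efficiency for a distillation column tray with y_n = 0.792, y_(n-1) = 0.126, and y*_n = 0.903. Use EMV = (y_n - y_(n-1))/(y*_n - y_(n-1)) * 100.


Murphree vapor efficiency: EMV = (y_n - y_(n-1)) / (y*_n - y_(n-1)) * 100
EMV = (0.792 - 0.126) / (0.903 - 0.126) * 100 = 0.666 / 0.777 * 100 = 85.71

85.71 %
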